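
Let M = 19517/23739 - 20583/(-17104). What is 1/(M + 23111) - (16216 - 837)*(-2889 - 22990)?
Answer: 3735016246583003114417/9384624662621 ≈ 3.9799e+8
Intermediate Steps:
M = 822438605/406031856 (M = 19517*(1/23739) - 20583*(-1/17104) = 19517/23739 + 20583/17104 = 822438605/406031856 ≈ 2.0256)
1/(M + 23111) - (16216 - 837)*(-2889 - 22990) = 1/(822438605/406031856 + 23111) - (16216 - 837)*(-2889 - 22990) = 1/(9384624662621/406031856) - 15379*(-25879) = 406031856/9384624662621 - 1*(-397993141) = 406031856/9384624662621 + 397993141 = 3735016246583003114417/9384624662621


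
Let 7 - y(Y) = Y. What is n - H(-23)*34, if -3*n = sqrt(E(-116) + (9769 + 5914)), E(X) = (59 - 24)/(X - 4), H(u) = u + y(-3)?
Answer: 442 - sqrt(2258310)/36 ≈ 400.26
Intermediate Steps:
y(Y) = 7 - Y
H(u) = 10 + u (H(u) = u + (7 - 1*(-3)) = u + (7 + 3) = u + 10 = 10 + u)
E(X) = 35/(-4 + X)
n = -sqrt(2258310)/36 (n = -sqrt(35/(-4 - 116) + (9769 + 5914))/3 = -sqrt(35/(-120) + 15683)/3 = -sqrt(35*(-1/120) + 15683)/3 = -sqrt(-7/24 + 15683)/3 = -sqrt(2258310)/36 ≈ -41.744)
n - H(-23)*34 = -sqrt(2258310)/36 - (10 - 23)*34 = -sqrt(2258310)/36 - (-13)*34 = -sqrt(2258310)/36 - 1*(-442) = -sqrt(2258310)/36 + 442 = 442 - sqrt(2258310)/36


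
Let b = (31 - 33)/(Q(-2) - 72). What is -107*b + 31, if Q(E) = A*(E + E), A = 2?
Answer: 1133/40 ≈ 28.325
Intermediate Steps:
Q(E) = 4*E (Q(E) = 2*(E + E) = 2*(2*E) = 4*E)
b = 1/40 (b = (31 - 33)/(4*(-2) - 72) = -2/(-8 - 72) = -2/(-80) = -2*(-1/80) = 1/40 ≈ 0.025000)
-107*b + 31 = -107*1/40 + 31 = -107/40 + 31 = 1133/40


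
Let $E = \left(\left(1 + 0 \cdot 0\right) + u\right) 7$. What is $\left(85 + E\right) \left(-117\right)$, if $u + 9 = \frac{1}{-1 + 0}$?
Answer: $-2574$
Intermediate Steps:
$u = -10$ ($u = -9 + \frac{1}{-1 + 0} = -9 + \frac{1}{-1} = -9 - 1 = -10$)
$E = -63$ ($E = \left(\left(1 + 0 \cdot 0\right) - 10\right) 7 = \left(\left(1 + 0\right) - 10\right) 7 = \left(1 - 10\right) 7 = \left(-9\right) 7 = -63$)
$\left(85 + E\right) \left(-117\right) = \left(85 - 63\right) \left(-117\right) = 22 \left(-117\right) = -2574$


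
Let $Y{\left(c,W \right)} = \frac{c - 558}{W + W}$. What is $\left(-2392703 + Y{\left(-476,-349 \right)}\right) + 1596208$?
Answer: $- \frac{277976238}{349} \approx -7.9649 \cdot 10^{5}$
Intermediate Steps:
$Y{\left(c,W \right)} = \frac{-558 + c}{2 W}$
$\left(-2392703 + Y{\left(-476,-349 \right)}\right) + 1596208 = \left(-2392703 + \frac{-558 - 476}{2 \left(-349\right)}\right) + 1596208 = \left(-2392703 + \frac{1}{2} \left(- \frac{1}{349}\right) \left(-1034\right)\right) + 1596208 = \left(-2392703 + \frac{517}{349}\right) + 1596208 = - \frac{835052830}{349} + 1596208 = - \frac{277976238}{349}$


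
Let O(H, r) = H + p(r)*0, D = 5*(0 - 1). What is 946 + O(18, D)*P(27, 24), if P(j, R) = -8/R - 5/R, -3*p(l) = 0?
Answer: 3745/4 ≈ 936.25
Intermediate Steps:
p(l) = 0 (p(l) = -⅓*0 = 0)
D = -5 (D = 5*(-1) = -5)
P(j, R) = -13/R
O(H, r) = H (O(H, r) = H + 0*0 = H + 0 = H)
946 + O(18, D)*P(27, 24) = 946 + 18*(-13/24) = 946 - 39/4 = 3745/4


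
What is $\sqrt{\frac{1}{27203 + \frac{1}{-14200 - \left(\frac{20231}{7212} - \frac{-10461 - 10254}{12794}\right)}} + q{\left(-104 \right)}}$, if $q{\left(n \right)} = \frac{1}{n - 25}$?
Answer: $\frac{i \sqrt{40800956572209268598269161158034762}}{2299652507325413883} \approx 0.087836 i$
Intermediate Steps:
$q{\left(n \right)} = \frac{1}{-25 + n}$
$\sqrt{\frac{1}{27203 + \frac{1}{-14200 - \left(\frac{20231}{7212} - \frac{-10461 - 10254}{12794}\right)}} + q{\left(-104 \right)}} = \sqrt{\frac{1}{27203 + \frac{1}{-14200 - \left(\frac{20231}{7212} - \frac{-10461 - 10254}{12794}\right)}} + \frac{1}{-25 - 104}} = \sqrt{\frac{1}{27203 + \frac{1}{-14200 - \frac{204115997}{46135164}}} + \frac{1}{-129}} = \sqrt{\frac{1}{27203 + \frac{1}{-14200 - \frac{204115997}{46135164}}} - \frac{1}{129}} = \sqrt{\frac{1}{27203 + \frac{1}{- \frac{655323444797}{46135164}}} - \frac{1}{129}} = \sqrt{\frac{1}{27203 - \frac{46135164}{655323444797}} - \frac{1}{129}} = \sqrt{\frac{1}{\frac{17826763622677627}{655323444797}} - \frac{1}{129}} = \sqrt{\frac{655323444797}{17826763622677627} - \frac{1}{129}} = \sqrt{- \frac{17742226898298814}{2299652507325413883}} = \frac{i \sqrt{40800956572209268598269161158034762}}{2299652507325413883}$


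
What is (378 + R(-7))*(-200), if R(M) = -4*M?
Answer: -81200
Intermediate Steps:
(378 + R(-7))*(-200) = (378 - 4*(-7))*(-200) = (378 + 28)*(-200) = 406*(-200) = -81200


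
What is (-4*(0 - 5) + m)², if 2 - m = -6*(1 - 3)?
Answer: 100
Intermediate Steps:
m = -10 (m = 2 - (-6)*(1 - 3) = 2 - (-6)*(-2) = 2 - 1*12 = 2 - 12 = -10)
(-4*(0 - 5) + m)² = (-4*(0 - 5) - 10)² = (-4*(-5) - 10)² = (20 - 10)² = 10² = 100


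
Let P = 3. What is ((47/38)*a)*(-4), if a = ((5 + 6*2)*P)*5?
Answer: -23970/19 ≈ -1261.6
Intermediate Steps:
a = 255 (a = ((5 + 6*2)*3)*5 = ((5 + 12)*3)*5 = (17*3)*5 = 51*5 = 255)
((47/38)*a)*(-4) = ((47/38)*255)*(-4) = (11985/38)*(-4) = -23970/19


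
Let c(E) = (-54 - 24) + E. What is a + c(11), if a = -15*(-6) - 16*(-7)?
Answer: 135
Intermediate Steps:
c(E) = -78 + E
a = 202 (a = 90 + 112 = 202)
a + c(11) = 202 + (-78 + 11) = 202 - 67 = 135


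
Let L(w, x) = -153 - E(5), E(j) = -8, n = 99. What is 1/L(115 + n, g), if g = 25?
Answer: -1/145 ≈ -0.0068966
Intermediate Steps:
L(w, x) = -145 (L(w, x) = -153 - 1*(-8) = -153 + 8 = -145)
1/L(115 + n, g) = 1/(-145) = -1/145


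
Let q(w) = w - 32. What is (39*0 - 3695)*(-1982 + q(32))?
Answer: 7323490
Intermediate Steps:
q(w) = -32 + w
(39*0 - 3695)*(-1982 + q(32)) = (39*0 - 3695)*(-1982 + (-32 + 32)) = (0 - 3695)*(-1982 + 0) = -3695*(-1982) = 7323490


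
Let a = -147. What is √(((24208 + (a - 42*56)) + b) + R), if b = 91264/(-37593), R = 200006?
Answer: √34814629733387/12531 ≈ 470.86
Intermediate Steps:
b = -91264/37593 (b = 91264*(-1/37593) = -91264/37593 ≈ -2.4277)
√(((24208 + (a - 42*56)) + b) + R) = √(((24208 + (-147 - 42*56)) - 91264/37593) + 200006) = √(((24208 + (-147 - 2352)) - 91264/37593) + 200006) = √(((24208 - 2499) - 91264/37593) + 200006) = √((21709 - 91264/37593) + 200006) = √(816015173/37593 + 200006) = √(8334840731/37593) = √34814629733387/12531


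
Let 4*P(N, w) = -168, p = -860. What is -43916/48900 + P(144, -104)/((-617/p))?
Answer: -448341043/7542825 ≈ -59.439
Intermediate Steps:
P(N, w) = -42 (P(N, w) = (1/4)*(-168) = -42)
-43916/48900 + P(144, -104)/((-617/p)) = -43916/48900 - 42/((-617/(-860))) = -43916*1/48900 - 42/((-617*(-1/860))) = -10979/12225 - 42/617/860 = -10979/12225 - 42*860/617 = -10979/12225 - 36120/617 = -448341043/7542825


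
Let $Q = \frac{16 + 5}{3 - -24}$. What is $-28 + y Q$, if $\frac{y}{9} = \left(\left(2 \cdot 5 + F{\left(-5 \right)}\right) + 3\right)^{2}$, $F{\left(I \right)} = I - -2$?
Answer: $672$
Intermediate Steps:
$Q = \frac{7}{9}$ ($Q = \frac{21}{3 + 24} = \frac{21}{27} = 21 \cdot \frac{1}{27} = \frac{7}{9} \approx 0.77778$)
$F{\left(I \right)} = 2 + I$ ($F{\left(I \right)} = I + 2 = 2 + I$)
$y = 900$ ($y = 9 \left(\left(2 \cdot 5 + \left(2 - 5\right)\right) + 3\right)^{2} = 9 \left(\left(10 - 3\right) + 3\right)^{2} = 9 \left(7 + 3\right)^{2} = 9 \cdot 10^{2} = 9 \cdot 100 = 900$)
$-28 + y Q = -28 + 900 \cdot \frac{7}{9} = -28 + 700 = 672$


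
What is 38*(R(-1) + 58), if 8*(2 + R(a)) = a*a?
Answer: 8531/4 ≈ 2132.8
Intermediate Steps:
R(a) = -2 + a²/8 (R(a) = -2 + (a*a)/8 = -2 + a²/8)
38*(R(-1) + 58) = 38*((-2 + (⅛)*(-1)²) + 58) = 38*((-2 + (⅛)*1) + 58) = 38*((-2 + ⅛) + 58) = 38*(-15/8 + 58) = 38*(449/8) = 8531/4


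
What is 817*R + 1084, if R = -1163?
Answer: -949087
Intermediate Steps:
817*R + 1084 = 817*(-1163) + 1084 = -950171 + 1084 = -949087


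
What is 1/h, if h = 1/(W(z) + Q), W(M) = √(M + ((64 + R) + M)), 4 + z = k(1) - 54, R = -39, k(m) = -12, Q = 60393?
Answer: 60393 + I*√115 ≈ 60393.0 + 10.724*I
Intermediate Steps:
z = -70 (z = -4 + (-12 - 54) = -4 - 66 = -70)
W(M) = √(25 + 2*M) (W(M) = √(M + ((64 - 39) + M)) = √(M + (25 + M)) = √(25 + 2*M))
h = 1/(60393 + I*√115) (h = 1/(√(25 + 2*(-70)) + 60393) = 1/(√(25 - 140) + 60393) = 1/(√(-115) + 60393) = 1/(I*√115 + 60393) = 1/(60393 + I*√115) ≈ 1.6558e-5 - 2.9e-9*I)
1/h = 1/(60393/3647314564 - I*√115/3647314564)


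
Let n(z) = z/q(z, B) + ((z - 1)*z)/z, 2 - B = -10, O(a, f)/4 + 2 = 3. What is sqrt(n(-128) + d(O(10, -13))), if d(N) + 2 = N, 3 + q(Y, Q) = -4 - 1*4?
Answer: 3*I*sqrt(1551)/11 ≈ 10.741*I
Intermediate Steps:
O(a, f) = 4 (O(a, f) = -8 + 4*3 = -8 + 12 = 4)
B = 12 (B = 2 - 1*(-10) = 2 + 10 = 12)
q(Y, Q) = -11 (q(Y, Q) = -3 + (-4 - 1*4) = -3 + (-4 - 4) = -3 - 8 = -11)
d(N) = -2 + N
n(z) = -1 + 10*z/11 (n(z) = z/(-11) + ((z - 1)*z)/z = z*(-1/11) + ((-1 + z)*z)/z = -z/11 + (z*(-1 + z))/z = -z/11 + (-1 + z) = -1 + 10*z/11)
sqrt(n(-128) + d(O(10, -13))) = sqrt((-1 + (10/11)*(-128)) + (-2 + 4)) = sqrt((-1 - 1280/11) + 2) = sqrt(-1291/11 + 2) = sqrt(-1269/11) = 3*I*sqrt(1551)/11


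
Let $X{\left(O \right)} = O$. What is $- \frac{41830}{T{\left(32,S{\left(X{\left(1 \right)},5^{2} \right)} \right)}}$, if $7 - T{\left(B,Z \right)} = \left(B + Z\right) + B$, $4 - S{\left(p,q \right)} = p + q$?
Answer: $\frac{8366}{7} \approx 1195.1$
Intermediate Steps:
$S{\left(p,q \right)} = 4 - p - q$ ($S{\left(p,q \right)} = 4 - \left(p + q\right) = 4 - p - q$)
$T{\left(B,Z \right)} = 7 - Z - 2 B$ ($T{\left(B,Z \right)} = 7 - \left(\left(B + Z\right) + B\right) = 7 - \left(Z + 2 B\right) = 7 - Z - 2 B$)
$- \frac{41830}{T{\left(32,S{\left(X{\left(1 \right)},5^{2} \right)} \right)}} = - \frac{41830}{7 - \left(4 - 1 - 5^{2}\right) - 64} = - \frac{41830}{7 - \left(4 - 1 - 25\right) - 64} = - \frac{41830}{7 - -22 - 64} = - \frac{41830}{7 + 22 - 64} = - \frac{41830}{-35} = \left(-41830\right) \left(- \frac{1}{35}\right) = \frac{8366}{7}$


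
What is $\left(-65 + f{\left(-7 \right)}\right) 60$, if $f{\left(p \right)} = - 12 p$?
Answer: $1140$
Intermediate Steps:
$\left(-65 + f{\left(-7 \right)}\right) 60 = \left(-65 - -84\right) 60 = \left(-65 + 84\right) 60 = 19 \cdot 60 = 1140$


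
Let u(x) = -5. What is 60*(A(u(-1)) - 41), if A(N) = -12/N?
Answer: -2316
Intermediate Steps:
60*(A(u(-1)) - 41) = 60*(-12/(-5) - 41) = 60*(-12*(-⅕) - 41) = 60*(12/5 - 41) = 60*(-193/5) = -2316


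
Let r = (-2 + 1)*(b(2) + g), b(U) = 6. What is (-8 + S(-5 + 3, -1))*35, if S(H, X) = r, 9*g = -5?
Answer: -4235/9 ≈ -470.56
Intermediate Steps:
g = -5/9 (g = (⅑)*(-5) = -5/9 ≈ -0.55556)
r = -49/9 (r = (-2 + 1)*(6 - 5/9) = -1*49/9 = -49/9 ≈ -5.4444)
S(H, X) = -49/9
(-8 + S(-5 + 3, -1))*35 = (-8 - 49/9)*35 = -121/9*35 = -4235/9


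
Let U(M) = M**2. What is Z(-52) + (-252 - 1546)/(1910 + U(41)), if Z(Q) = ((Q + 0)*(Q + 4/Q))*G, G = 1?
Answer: 9722630/3591 ≈ 2707.5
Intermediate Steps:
Z(Q) = Q*(Q + 4/Q) (Z(Q) = ((Q + 0)*(Q + 4/Q))*1 = (Q*(Q + 4/Q))*1 = Q*(Q + 4/Q))
Z(-52) + (-252 - 1546)/(1910 + U(41)) = (4 + (-52)**2) + (-252 - 1546)/(1910 + 41**2) = (4 + 2704) - 1798/(1910 + 1681) = 2708 - 1798/3591 = 9722630/3591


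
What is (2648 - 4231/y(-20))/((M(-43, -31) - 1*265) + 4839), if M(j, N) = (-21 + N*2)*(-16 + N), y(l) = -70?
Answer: 63197/197750 ≈ 0.31958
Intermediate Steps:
M(j, N) = (-21 + 2*N)*(-16 + N)
(2648 - 4231/y(-20))/((M(-43, -31) - 1*265) + 4839) = (2648 - 4231/(-70))/(((336 - 53*(-31) + 2*(-31)²) - 1*265) + 4839) = (2648 - 4231*(-1/70))/(((336 + 1643 + 2*961) - 265) + 4839) = (2648 + 4231/70)/(((336 + 1643 + 1922) - 265) + 4839) = 189591/(70*((3901 - 265) + 4839)) = 189591/(70*(3636 + 4839)) = (189591/70)/8475 = (189591/70)*(1/8475) = 63197/197750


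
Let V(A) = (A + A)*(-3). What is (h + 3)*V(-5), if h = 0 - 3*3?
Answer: -180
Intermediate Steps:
V(A) = -6*A (V(A) = (2*A)*(-3) = -6*A)
h = -9 (h = 0 - 9 = -9)
(h + 3)*V(-5) = (-9 + 3)*(-6*(-5)) = -6*30 = -180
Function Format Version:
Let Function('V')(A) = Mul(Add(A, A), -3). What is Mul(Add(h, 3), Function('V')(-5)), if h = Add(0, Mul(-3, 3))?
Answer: -180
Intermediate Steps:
Function('V')(A) = Mul(-6, A) (Function('V')(A) = Mul(Mul(2, A), -3) = Mul(-6, A))
h = -9 (h = Add(0, -9) = -9)
Mul(Add(h, 3), Function('V')(-5)) = Mul(Add(-9, 3), Mul(-6, -5)) = Mul(-6, 30) = -180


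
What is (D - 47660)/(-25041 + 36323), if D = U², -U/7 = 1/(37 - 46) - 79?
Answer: 10489898/456921 ≈ 22.958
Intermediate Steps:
U = 4984/9 (U = -7*(1/(37 - 46) - 79) = -7*(1/(-9) - 79) = -7*(-⅑ - 79) = -7*(-712/9) = 4984/9 ≈ 553.78)
D = 24840256/81 (D = (4984/9)² = 24840256/81 ≈ 3.0667e+5)
(D - 47660)/(-25041 + 36323) = (24840256/81 - 47660)/(-25041 + 36323) = (20979796/81)/11282 = (20979796/81)*(1/11282) = 10489898/456921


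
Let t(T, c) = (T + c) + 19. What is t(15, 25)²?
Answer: 3481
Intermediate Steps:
t(T, c) = 19 + T + c
t(15, 25)² = (19 + 15 + 25)² = 59² = 3481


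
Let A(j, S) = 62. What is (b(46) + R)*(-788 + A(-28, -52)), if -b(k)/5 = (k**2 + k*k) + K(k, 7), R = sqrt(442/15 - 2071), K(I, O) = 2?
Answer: 15369420 - 242*I*sqrt(459345)/5 ≈ 1.5369e+7 - 32803.0*I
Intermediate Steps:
R = I*sqrt(459345)/15 (R = sqrt(442*(1/15) - 2071) = sqrt(442/15 - 2071) = sqrt(-30623/15) = I*sqrt(459345)/15 ≈ 45.183*I)
b(k) = -10 - 10*k**2 (b(k) = -5*((k**2 + k*k) + 2) = -5*((k**2 + k**2) + 2) = -5*(2*k**2 + 2) = -5*(2 + 2*k**2) = -10 - 10*k**2)
(b(46) + R)*(-788 + A(-28, -52)) = ((-10 - 10*46**2) + I*sqrt(459345)/15)*(-788 + 62) = ((-10 - 10*2116) + I*sqrt(459345)/15)*(-726) = ((-10 - 21160) + I*sqrt(459345)/15)*(-726) = (-21170 + I*sqrt(459345)/15)*(-726) = 15369420 - 242*I*sqrt(459345)/5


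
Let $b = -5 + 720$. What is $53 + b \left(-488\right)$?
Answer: $-348867$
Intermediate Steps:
$b = 715$
$53 + b \left(-488\right) = 53 + 715 \left(-488\right) = 53 - 348920 = -348867$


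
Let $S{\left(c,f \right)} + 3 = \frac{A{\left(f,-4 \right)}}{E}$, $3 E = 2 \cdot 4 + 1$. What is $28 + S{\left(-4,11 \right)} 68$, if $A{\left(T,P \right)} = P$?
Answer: $- \frac{800}{3} \approx -266.67$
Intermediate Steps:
$E = 3$ ($E = \frac{2 \cdot 4 + 1}{3} = \frac{8 + 1}{3} = \frac{1}{3} \cdot 9 = 3$)
$S{\left(c,f \right)} = - \frac{13}{3}$ ($S{\left(c,f \right)} = -3 - \frac{4}{3} = - \frac{13}{3}$)
$28 + S{\left(-4,11 \right)} 68 = 28 - \frac{884}{3} = - \frac{800}{3}$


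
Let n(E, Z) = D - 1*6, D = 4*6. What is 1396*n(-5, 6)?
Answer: 25128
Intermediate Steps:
D = 24
n(E, Z) = 18 (n(E, Z) = 24 - 1*6 = 24 - 6 = 18)
1396*n(-5, 6) = 1396*18 = 25128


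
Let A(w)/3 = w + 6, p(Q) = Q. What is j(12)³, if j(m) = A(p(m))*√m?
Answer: 3779136*√3 ≈ 6.5457e+6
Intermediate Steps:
A(w) = 18 + 3*w (A(w) = 3*(w + 6) = 3*(6 + w) = 18 + 3*w)
j(m) = √m*(18 + 3*m) (j(m) = (18 + 3*m)*√m = √m*(18 + 3*m))
j(12)³ = (3*√12*(6 + 12))³ = (3*(2*√3)*18)³ = (108*√3)³ = 3779136*√3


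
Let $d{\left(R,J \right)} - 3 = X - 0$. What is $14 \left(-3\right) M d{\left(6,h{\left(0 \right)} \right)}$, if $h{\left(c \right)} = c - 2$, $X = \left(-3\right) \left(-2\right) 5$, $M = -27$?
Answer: $37422$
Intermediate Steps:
$X = 30$ ($X = 6 \cdot 5 = 30$)
$h{\left(c \right)} = -2 + c$
$d{\left(R,J \right)} = 33$ ($d{\left(R,J \right)} = 3 + \left(30 - 0\right) = 3 + \left(30 + 0\right) = 3 + 30 = 33$)
$14 \left(-3\right) M d{\left(6,h{\left(0 \right)} \right)} = 14 \left(-3\right) \left(-27\right) 33 = \left(-42\right) \left(-27\right) 33 = 1134 \cdot 33 = 37422$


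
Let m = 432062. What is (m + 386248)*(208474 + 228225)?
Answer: 357355158690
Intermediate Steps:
(m + 386248)*(208474 + 228225) = (432062 + 386248)*(208474 + 228225) = 818310*436699 = 357355158690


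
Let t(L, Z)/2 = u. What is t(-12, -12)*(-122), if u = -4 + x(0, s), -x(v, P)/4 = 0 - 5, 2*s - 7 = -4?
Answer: -3904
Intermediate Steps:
s = 3/2 (s = 7/2 + (½)*(-4) = 7/2 - 2 = 3/2 ≈ 1.5000)
x(v, P) = 20 (x(v, P) = -4*(0 - 5) = -4*(-5) = 20)
u = 16 (u = -4 + 20 = 16)
t(L, Z) = 32 (t(L, Z) = 2*16 = 32)
t(-12, -12)*(-122) = 32*(-122) = -3904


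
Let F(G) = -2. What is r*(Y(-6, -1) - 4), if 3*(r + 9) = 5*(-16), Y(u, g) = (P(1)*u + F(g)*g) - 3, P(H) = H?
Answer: 1177/3 ≈ 392.33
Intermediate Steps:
Y(u, g) = -3 + u - 2*g (Y(u, g) = (1*u - 2*g) - 3 = (u - 2*g) - 3 = -3 + u - 2*g)
r = -107/3 (r = -9 + (5*(-16))/3 = -9 + (⅓)*(-80) = -9 - 80/3 = -107/3 ≈ -35.667)
r*(Y(-6, -1) - 4) = -107*((-3 - 6 - 2*(-1)) - 4)/3 = -107*((-3 - 6 + 2) - 4)/3 = -107*(-7 - 4)/3 = -107/3*(-11) = 1177/3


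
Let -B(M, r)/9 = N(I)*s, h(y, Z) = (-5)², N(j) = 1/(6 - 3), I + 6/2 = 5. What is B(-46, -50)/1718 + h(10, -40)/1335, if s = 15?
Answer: -3425/458706 ≈ -0.0074667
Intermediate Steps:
I = 2 (I = -3 + 5 = 2)
N(j) = ⅓ (N(j) = 1/3 = ⅓)
h(y, Z) = 25
B(M, r) = -45 (B(M, r) = -3*15 = -9*5 = -45)
B(-46, -50)/1718 + h(10, -40)/1335 = -45/1718 + 25/1335 = -45*1/1718 + 25*(1/1335) = -45/1718 + 5/267 = -3425/458706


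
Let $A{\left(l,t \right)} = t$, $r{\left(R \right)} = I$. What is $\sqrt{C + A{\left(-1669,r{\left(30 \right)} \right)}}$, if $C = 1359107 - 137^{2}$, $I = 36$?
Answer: $\sqrt{1340374} \approx 1157.7$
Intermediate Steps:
$r{\left(R \right)} = 36$
$C = 1340338$ ($C = 1359107 - 18769 = 1340338$)
$\sqrt{C + A{\left(-1669,r{\left(30 \right)} \right)}} = \sqrt{1340338 + 36} = \sqrt{1340374}$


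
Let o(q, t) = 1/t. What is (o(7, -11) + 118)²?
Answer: 1682209/121 ≈ 13903.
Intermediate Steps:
(o(7, -11) + 118)² = (1/(-11) + 118)² = (-1/11 + 118)² = (1297/11)² = 1682209/121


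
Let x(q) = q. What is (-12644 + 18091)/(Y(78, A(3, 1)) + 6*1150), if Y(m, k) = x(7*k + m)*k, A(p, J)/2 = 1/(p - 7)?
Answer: 21788/27451 ≈ 0.79370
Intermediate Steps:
A(p, J) = 2/(-7 + p) (A(p, J) = 2/(p - 7) = 2/(-7 + p))
Y(m, k) = k*(m + 7*k) (Y(m, k) = (7*k + m)*k = (m + 7*k)*k = k*(m + 7*k))
(-12644 + 18091)/(Y(78, A(3, 1)) + 6*1150) = (-12644 + 18091)/((2/(-7 + 3))*(78 + 7*(2/(-7 + 3))) + 6*1150) = 5447/((2/(-4))*(78 + 7*(2/(-4))) + 6900) = 5447/((2*(-¼))*(78 + 7*(2*(-¼))) + 6900) = 5447/(-(78 + 7*(-½))/2 + 6900) = 5447/(-(78 - 7/2)/2 + 6900) = 5447/(-½*149/2 + 6900) = 5447/(-149/4 + 6900) = 5447/(27451/4) = 5447*(4/27451) = 21788/27451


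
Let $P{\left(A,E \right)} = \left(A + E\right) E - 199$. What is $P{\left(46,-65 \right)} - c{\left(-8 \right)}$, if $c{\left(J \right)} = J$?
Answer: $1044$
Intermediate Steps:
$P{\left(A,E \right)} = -199 + E \left(A + E\right)$ ($P{\left(A,E \right)} = E \left(A + E\right) - 199 = -199 + E \left(A + E\right)$)
$P{\left(46,-65 \right)} - c{\left(-8 \right)} = \left(-199 + \left(-65\right)^{2} + 46 \left(-65\right)\right) - -8 = \left(-199 + 4225 - 2990\right) + 8 = 1036 + 8 = 1044$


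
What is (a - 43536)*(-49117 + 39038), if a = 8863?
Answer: 349469167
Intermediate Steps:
(a - 43536)*(-49117 + 39038) = (8863 - 43536)*(-49117 + 39038) = -34673*(-10079) = 349469167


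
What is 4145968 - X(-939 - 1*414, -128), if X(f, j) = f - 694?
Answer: 4148015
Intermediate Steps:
X(f, j) = -694 + f
4145968 - X(-939 - 1*414, -128) = 4145968 - (-694 + (-939 - 1*414)) = 4145968 - (-694 + (-939 - 414)) = 4145968 - (-694 - 1353) = 4145968 - 1*(-2047) = 4145968 + 2047 = 4148015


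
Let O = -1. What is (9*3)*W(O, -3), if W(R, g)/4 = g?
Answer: -324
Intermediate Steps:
W(R, g) = 4*g
(9*3)*W(O, -3) = (9*3)*(4*(-3)) = 27*(-12) = -324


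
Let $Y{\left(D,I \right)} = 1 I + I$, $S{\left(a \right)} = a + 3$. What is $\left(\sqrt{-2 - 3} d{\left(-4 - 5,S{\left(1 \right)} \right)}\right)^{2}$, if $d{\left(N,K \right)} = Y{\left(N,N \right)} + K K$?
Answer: $-20$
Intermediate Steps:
$S{\left(a \right)} = 3 + a$
$Y{\left(D,I \right)} = 2 I$ ($Y{\left(D,I \right)} = I + I = 2 I$)
$d{\left(N,K \right)} = K^{2} + 2 N$ ($d{\left(N,K \right)} = 2 N + K K = 2 N + K^{2} = K^{2} + 2 N$)
$\left(\sqrt{-2 - 3} d{\left(-4 - 5,S{\left(1 \right)} \right)}\right)^{2} = \left(\sqrt{-2 - 3} \left(\left(3 + 1\right)^{2} + 2 \left(-4 - 5\right)\right)\right)^{2} = \left(\sqrt{-5} \left(4^{2} + 2 \left(-4 - 5\right)\right)\right)^{2} = \left(i \sqrt{5} \left(16 + 2 \left(-9\right)\right)\right)^{2} = \left(i \sqrt{5} \left(16 - 18\right)\right)^{2} = \left(i \sqrt{5} \left(-2\right)\right)^{2} = \left(- 2 i \sqrt{5}\right)^{2} = -20$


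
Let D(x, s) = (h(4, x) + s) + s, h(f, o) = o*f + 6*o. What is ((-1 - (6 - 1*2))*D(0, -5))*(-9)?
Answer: -450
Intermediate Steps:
h(f, o) = 6*o + f*o (h(f, o) = f*o + 6*o = 6*o + f*o)
D(x, s) = 2*s + 10*x (D(x, s) = (x*(6 + 4) + s) + s = (x*10 + s) + s = (10*x + s) + s = (s + 10*x) + s = 2*s + 10*x)
((-1 - (6 - 1*2))*D(0, -5))*(-9) = ((-1 - (6 - 1*2))*(2*(-5) + 10*0))*(-9) = ((-1 - (6 - 2))*(-10 + 0))*(-9) = ((-1 - 1*4)*(-10))*(-9) = ((-1 - 4)*(-10))*(-9) = -5*(-10)*(-9) = 50*(-9) = -450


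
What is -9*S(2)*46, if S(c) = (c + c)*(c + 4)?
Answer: -9936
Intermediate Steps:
S(c) = 2*c*(4 + c) (S(c) = (2*c)*(4 + c) = 2*c*(4 + c))
-9*S(2)*46 = -18*2*(4 + 2)*46 = -18*2*6*46 = -9*24*46 = -216*46 = -9936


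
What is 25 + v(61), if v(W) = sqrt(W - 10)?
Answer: 25 + sqrt(51) ≈ 32.141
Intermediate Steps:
v(W) = sqrt(-10 + W)
25 + v(61) = 25 + sqrt(-10 + 61) = 25 + sqrt(51)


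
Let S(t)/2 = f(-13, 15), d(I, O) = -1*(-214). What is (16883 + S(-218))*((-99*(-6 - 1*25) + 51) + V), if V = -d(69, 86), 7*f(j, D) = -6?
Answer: 343399114/7 ≈ 4.9057e+7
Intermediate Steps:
f(j, D) = -6/7 (f(j, D) = (⅐)*(-6) = -6/7)
d(I, O) = 214
S(t) = -12/7 (S(t) = 2*(-6/7) = -12/7)
V = -214 (V = -1*214 = -214)
(16883 + S(-218))*((-99*(-6 - 1*25) + 51) + V) = (16883 - 12/7)*((-99*(-6 - 1*25) + 51) - 214) = 118169*((-99*(-6 - 25) + 51) - 214)/7 = 118169*((-99*(-31) + 51) - 214)/7 = 118169*((3069 + 51) - 214)/7 = 118169*(3120 - 214)/7 = (118169/7)*2906 = 343399114/7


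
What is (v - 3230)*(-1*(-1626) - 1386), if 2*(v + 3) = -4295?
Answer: -1291320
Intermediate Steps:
v = -4301/2 (v = -3 + (½)*(-4295) = -3 - 4295/2 = -4301/2 ≈ -2150.5)
(v - 3230)*(-1*(-1626) - 1386) = (-4301/2 - 3230)*(-1*(-1626) - 1386) = -10761*(1626 - 1386)/2 = -10761/2*240 = -1291320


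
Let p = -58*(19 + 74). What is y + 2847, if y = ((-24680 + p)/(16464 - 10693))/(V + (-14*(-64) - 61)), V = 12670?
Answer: 221887619611/77937355 ≈ 2847.0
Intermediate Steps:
p = -5394 (p = -58*93 = -5394)
y = -30074/77937355 (y = ((-24680 - 5394)/(16464 - 10693))/(12670 + (-14*(-64) - 61)) = (-30074/5771)/(12670 + (896 - 61)) = (-30074*1/5771)/(12670 + 835) = -30074/5771/13505 = -30074/5771*1/13505 = -30074/77937355 ≈ -0.00038587)
y + 2847 = -30074/77937355 + 2847 = 221887619611/77937355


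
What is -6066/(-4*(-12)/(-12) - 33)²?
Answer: -6066/1369 ≈ -4.4310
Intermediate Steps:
-6066/(-4*(-12)/(-12) - 33)² = -6066/(48*(-1/12) - 33)² = -6066/(-4 - 33)² = -6066/((-37)²) = -6066/1369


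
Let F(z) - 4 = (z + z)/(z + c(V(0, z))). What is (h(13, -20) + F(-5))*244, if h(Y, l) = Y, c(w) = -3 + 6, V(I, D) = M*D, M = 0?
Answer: 5368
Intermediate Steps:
V(I, D) = 0 (V(I, D) = 0*D = 0)
c(w) = 3
F(z) = 4 + 2*z/(3 + z) (F(z) = 4 + (z + z)/(z + 3) = 4 + (2*z)/(3 + z) = 4 + 2*z/(3 + z))
(h(13, -20) + F(-5))*244 = (13 + 6*(2 - 5)/(3 - 5))*244 = (13 + 6*(-3)/(-2))*244 = (13 + 6*(-½)*(-3))*244 = (13 + 9)*244 = 22*244 = 5368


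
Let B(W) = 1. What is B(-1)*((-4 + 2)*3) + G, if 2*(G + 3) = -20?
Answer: -19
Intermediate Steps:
G = -13 (G = -3 + (½)*(-20) = -3 - 10 = -13)
B(-1)*((-4 + 2)*3) + G = 1*((-4 + 2)*3) - 13 = 1*(-2*3) - 13 = 1*(-6) - 13 = -6 - 13 = -19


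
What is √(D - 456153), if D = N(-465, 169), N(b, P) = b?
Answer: I*√456618 ≈ 675.74*I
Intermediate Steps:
D = -465
√(D - 456153) = √(-465 - 456153) = √(-456618) = I*√456618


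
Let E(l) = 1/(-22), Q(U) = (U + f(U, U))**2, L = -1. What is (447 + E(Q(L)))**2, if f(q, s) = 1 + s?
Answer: 96687889/484 ≈ 1.9977e+5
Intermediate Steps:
Q(U) = (1 + 2*U)**2 (Q(U) = (U + (1 + U))**2 = (1 + 2*U)**2)
E(l) = -1/22
(447 + E(Q(L)))**2 = (447 - 1/22)**2 = (9833/22)**2 = 96687889/484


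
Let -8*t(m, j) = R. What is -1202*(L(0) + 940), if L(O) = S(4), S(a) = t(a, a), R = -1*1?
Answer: -4520121/4 ≈ -1.1300e+6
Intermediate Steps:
R = -1
t(m, j) = 1/8 (t(m, j) = -1/8*(-1) = 1/8)
S(a) = 1/8
L(O) = 1/8
-1202*(L(0) + 940) = -1202*(1/8 + 940) = -1202*7521/8 = -4520121/4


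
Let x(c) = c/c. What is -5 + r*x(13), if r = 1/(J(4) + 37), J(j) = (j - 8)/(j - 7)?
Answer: -572/115 ≈ -4.9739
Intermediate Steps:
x(c) = 1
J(j) = (-8 + j)/(-7 + j)
r = 3/115 (r = 1/((-8 + 4)/(-7 + 4) + 37) = 1/(-4/(-3) + 37) = 1/(-⅓*(-4) + 37) = 1/(4/3 + 37) = 1/(115/3) = 3/115 ≈ 0.026087)
-5 + r*x(13) = -5 + (3/115)*1 = -5 + 3/115 = -572/115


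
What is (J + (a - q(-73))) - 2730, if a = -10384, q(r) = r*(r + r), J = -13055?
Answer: -36827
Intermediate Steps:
q(r) = 2*r² (q(r) = r*(2*r) = 2*r²)
(J + (a - q(-73))) - 2730 = (-13055 + (-10384 - 2*(-73)²)) - 2730 = (-13055 + (-10384 - 2*5329)) - 2730 = (-13055 + (-10384 - 1*10658)) - 2730 = (-13055 + (-10384 - 10658)) - 2730 = (-13055 - 21042) - 2730 = -34097 - 2730 = -36827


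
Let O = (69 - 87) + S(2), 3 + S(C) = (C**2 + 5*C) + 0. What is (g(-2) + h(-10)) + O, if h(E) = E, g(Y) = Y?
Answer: -19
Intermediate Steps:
S(C) = -3 + C**2 + 5*C (S(C) = -3 + ((C**2 + 5*C) + 0) = -3 + (C**2 + 5*C) = -3 + C**2 + 5*C)
O = -7 (O = (69 - 87) + (-3 + 2**2 + 5*2) = -18 + (-3 + 4 + 10) = -18 + 11 = -7)
(g(-2) + h(-10)) + O = (-2 - 10) - 7 = -12 - 7 = -19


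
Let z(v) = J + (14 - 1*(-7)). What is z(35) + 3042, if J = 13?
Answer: 3076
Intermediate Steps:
z(v) = 34 (z(v) = 13 + (14 - 1*(-7)) = 13 + (14 + 7) = 13 + 21 = 34)
z(35) + 3042 = 34 + 3042 = 3076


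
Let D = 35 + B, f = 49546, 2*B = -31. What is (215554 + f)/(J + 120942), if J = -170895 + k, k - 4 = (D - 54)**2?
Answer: -212080/39007 ≈ -5.4370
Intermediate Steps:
B = -31/2 (B = (1/2)*(-31) = -31/2 ≈ -15.500)
D = 39/2 (D = 35 - 31/2 = 39/2 ≈ 19.500)
k = 4777/4 (k = 4 + (39/2 - 54)**2 = 4 + (-69/2)**2 = 4 + 4761/4 = 4777/4 ≈ 1194.3)
J = -678803/4 (J = -170895 + 4777/4 = -678803/4 ≈ -1.6970e+5)
(215554 + f)/(J + 120942) = (215554 + 49546)/(-678803/4 + 120942) = 265100/(-195035/4) = 265100*(-4/195035) = -212080/39007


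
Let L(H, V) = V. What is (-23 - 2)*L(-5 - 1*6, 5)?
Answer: -125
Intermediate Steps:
(-23 - 2)*L(-5 - 1*6, 5) = (-23 - 2)*5 = -25*5 = -125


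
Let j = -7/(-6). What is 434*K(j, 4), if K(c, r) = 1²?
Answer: 434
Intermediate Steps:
j = 7/6 (j = -7*(-⅙) = 7/6 ≈ 1.1667)
K(c, r) = 1
434*K(j, 4) = 434*1 = 434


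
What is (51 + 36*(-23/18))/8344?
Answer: 5/8344 ≈ 0.00059923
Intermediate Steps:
(51 + 36*(-23/18))/8344 = (51 + 36*(-23*1/18))*(1/8344) = (51 + 36*(-23/18))*(1/8344) = (51 - 46)*(1/8344) = 5*(1/8344) = 5/8344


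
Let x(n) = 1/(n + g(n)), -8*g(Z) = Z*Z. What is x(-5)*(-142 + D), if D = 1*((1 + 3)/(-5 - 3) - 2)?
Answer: 1156/65 ≈ 17.785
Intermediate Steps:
g(Z) = -Z²/8 (g(Z) = -Z*Z/8 = -Z²/8)
x(n) = 1/(n - n²/8)
D = -5/2 (D = 1*(4/(-8) - 2) = 1*(4*(-⅛) - 2) = 1*(-½ - 2) = 1*(-5/2) = -5/2 ≈ -2.5000)
x(-5)*(-142 + D) = (-8/(-5*(-8 - 5)))*(-142 - 5/2) = -8*(-⅕)/(-13)*(-289/2) = -8*(-⅕)*(-1/13)*(-289/2) = -8/65*(-289/2) = 1156/65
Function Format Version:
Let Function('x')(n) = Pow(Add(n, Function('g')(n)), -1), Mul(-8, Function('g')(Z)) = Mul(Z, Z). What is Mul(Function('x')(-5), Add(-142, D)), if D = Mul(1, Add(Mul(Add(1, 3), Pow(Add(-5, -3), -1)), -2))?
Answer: Rational(1156, 65) ≈ 17.785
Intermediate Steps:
Function('g')(Z) = Mul(Rational(-1, 8), Pow(Z, 2)) (Function('g')(Z) = Mul(Rational(-1, 8), Mul(Z, Z)) = Mul(Rational(-1, 8), Pow(Z, 2)))
Function('x')(n) = Pow(Add(n, Mul(Rational(-1, 8), Pow(n, 2))), -1)
D = Rational(-5, 2) (D = Mul(1, Add(Mul(4, Pow(-8, -1)), -2)) = Mul(1, Add(Mul(4, Rational(-1, 8)), -2)) = Mul(1, Add(Rational(-1, 2), -2)) = Mul(1, Rational(-5, 2)) = Rational(-5, 2) ≈ -2.5000)
Mul(Function('x')(-5), Add(-142, D)) = Mul(Mul(-8, Pow(-5, -1), Pow(Add(-8, -5), -1)), Add(-142, Rational(-5, 2))) = Mul(Mul(-8, Rational(-1, 5), Pow(-13, -1)), Rational(-289, 2)) = Mul(Mul(-8, Rational(-1, 5), Rational(-1, 13)), Rational(-289, 2)) = Mul(Rational(-8, 65), Rational(-289, 2)) = Rational(1156, 65)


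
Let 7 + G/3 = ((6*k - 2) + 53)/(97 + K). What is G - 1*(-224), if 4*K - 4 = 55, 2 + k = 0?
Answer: 30403/149 ≈ 204.05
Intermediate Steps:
k = -2 (k = -2 + 0 = -2)
K = 59/4 (K = 1 + (¼)*55 = 1 + 55/4 = 59/4 ≈ 14.750)
G = -2973/149 (G = -21 + 3*(((6*(-2) - 2) + 53)/(97 + 59/4)) = -21 + 3*(((-12 - 2) + 53)/(447/4)) = -21 + 3*((-14 + 53)*(4/447)) = -21 + 3*(39*(4/447)) = -21 + 3*(52/149) = -21 + 156/149 = -2973/149 ≈ -19.953)
G - 1*(-224) = -2973/149 - 1*(-224) = -2973/149 + 224 = 30403/149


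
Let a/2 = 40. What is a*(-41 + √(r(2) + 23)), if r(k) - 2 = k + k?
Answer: -3280 + 80*√29 ≈ -2849.2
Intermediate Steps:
r(k) = 2 + 2*k (r(k) = 2 + (k + k) = 2 + 2*k)
a = 80 (a = 2*40 = 80)
a*(-41 + √(r(2) + 23)) = 80*(-41 + √((2 + 2*2) + 23)) = 80*(-41 + √((2 + 4) + 23)) = 80*(-41 + √(6 + 23)) = 80*(-41 + √29) = -3280 + 80*√29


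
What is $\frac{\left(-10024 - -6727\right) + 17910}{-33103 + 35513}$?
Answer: $\frac{14613}{2410} \approx 6.0635$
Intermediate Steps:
$\frac{\left(-10024 - -6727\right) + 17910}{-33103 + 35513} = \frac{\left(-10024 + 6727\right) + 17910}{2410} = \left(-3297 + 17910\right) \frac{1}{2410} = 14613 \cdot \frac{1}{2410} = \frac{14613}{2410}$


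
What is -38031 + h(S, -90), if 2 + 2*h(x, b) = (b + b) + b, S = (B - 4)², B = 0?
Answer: -38167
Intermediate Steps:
S = 16 (S = (0 - 4)² = (-4)² = 16)
h(x, b) = -1 + 3*b/2 (h(x, b) = -1 + ((b + b) + b)/2 = -1 + (2*b + b)/2 = -1 + (3*b)/2 = -1 + 3*b/2)
-38031 + h(S, -90) = -38031 + (-1 + (3/2)*(-90)) = -38031 + (-1 - 135) = -38031 - 136 = -38167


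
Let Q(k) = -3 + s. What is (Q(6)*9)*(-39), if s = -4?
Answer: 2457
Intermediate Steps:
Q(k) = -7 (Q(k) = -3 - 4 = -7)
(Q(6)*9)*(-39) = -7*9*(-39) = -63*(-39) = 2457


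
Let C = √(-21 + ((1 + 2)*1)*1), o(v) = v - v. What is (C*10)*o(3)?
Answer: 0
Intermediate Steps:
o(v) = 0
C = 3*I*√2 (C = √(-21 + (3*1)*1) = √(-21 + 3*1) = √(-21 + 3) = √(-18) = 3*I*√2 ≈ 4.2426*I)
(C*10)*o(3) = ((3*I*√2)*10)*0 = (30*I*√2)*0 = 0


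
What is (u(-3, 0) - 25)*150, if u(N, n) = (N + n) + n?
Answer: -4200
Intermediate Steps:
u(N, n) = N + 2*n
(u(-3, 0) - 25)*150 = ((-3 + 2*0) - 25)*150 = ((-3 + 0) - 25)*150 = (-3 - 25)*150 = -28*150 = -4200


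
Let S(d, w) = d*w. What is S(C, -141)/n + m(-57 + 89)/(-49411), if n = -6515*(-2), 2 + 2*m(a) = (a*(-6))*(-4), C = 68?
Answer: -239371579/321912665 ≈ -0.74359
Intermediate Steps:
m(a) = -1 + 12*a (m(a) = -1 + ((a*(-6))*(-4))/2 = -1 + (-6*a*(-4))/2 = -1 + (24*a)/2 = -1 + 12*a)
n = 13030
S(C, -141)/n + m(-57 + 89)/(-49411) = (68*(-141))/13030 + (-1 + 12*(-57 + 89))/(-49411) = -9588*1/13030 + (-1 + 12*32)*(-1/49411) = -4794/6515 + (-1 + 384)*(-1/49411) = -4794/6515 + 383*(-1/49411) = -4794/6515 - 383/49411 = -239371579/321912665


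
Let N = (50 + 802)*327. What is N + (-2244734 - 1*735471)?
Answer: -2701601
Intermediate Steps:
N = 278604 (N = 852*327 = 278604)
N + (-2244734 - 1*735471) = 278604 + (-2244734 - 1*735471) = 278604 + (-2244734 - 735471) = 278604 - 2980205 = -2701601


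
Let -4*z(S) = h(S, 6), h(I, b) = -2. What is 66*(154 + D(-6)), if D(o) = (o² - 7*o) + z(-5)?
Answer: 15345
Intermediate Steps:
z(S) = ½ (z(S) = -¼*(-2) = ½)
D(o) = ½ + o² - 7*o (D(o) = (o² - 7*o) + ½ = ½ + o² - 7*o)
66*(154 + D(-6)) = 66*(154 + (½ + (-6)² - 7*(-6))) = 66*(154 + (½ + 36 + 42)) = 66*(154 + 157/2) = 66*(465/2) = 15345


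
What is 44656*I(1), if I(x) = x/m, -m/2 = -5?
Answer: 22328/5 ≈ 4465.6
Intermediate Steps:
m = 10 (m = -2*(-5) = 10)
I(x) = x/10
44656*I(1) = 44656*((⅒)*1) = 44656*(⅒) = 22328/5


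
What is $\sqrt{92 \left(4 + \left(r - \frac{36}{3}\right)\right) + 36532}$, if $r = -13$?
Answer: $10 \sqrt{346} \approx 186.01$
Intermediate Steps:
$\sqrt{92 \left(4 + \left(r - \frac{36}{3}\right)\right) + 36532} = \sqrt{92 \left(4 - \left(13 + \frac{36}{3}\right)\right) + 36532} = \sqrt{92 \left(4 - 25\right) + 36532} = \sqrt{92 \left(-21\right) + 36532} = \sqrt{-1932 + 36532} = \sqrt{34600} = 10 \sqrt{346}$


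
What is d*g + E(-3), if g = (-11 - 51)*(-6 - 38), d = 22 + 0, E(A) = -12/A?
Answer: 60020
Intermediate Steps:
d = 22
g = 2728 (g = -62*(-44) = 2728)
d*g + E(-3) = 22*2728 - 12/(-3) = 60016 - 12*(-⅓) = 60016 + 4 = 60020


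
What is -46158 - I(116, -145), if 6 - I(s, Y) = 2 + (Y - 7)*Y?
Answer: -24122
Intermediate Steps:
I(s, Y) = 4 - Y*(-7 + Y) (I(s, Y) = 6 - (2 + (Y - 7)*Y) = 6 - (2 + (-7 + Y)*Y) = 6 - (2 + Y*(-7 + Y)) = 6 + (-2 - Y*(-7 + Y)) = 4 - Y*(-7 + Y))
-46158 - I(116, -145) = -46158 - (4 - 1*(-145)² + 7*(-145)) = -46158 - (4 - 1*21025 - 1015) = -46158 - (4 - 21025 - 1015) = -46158 - 1*(-22036) = -46158 + 22036 = -24122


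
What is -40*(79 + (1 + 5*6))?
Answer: -4400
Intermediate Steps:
-40*(79 + (1 + 5*6)) = -40*(79 + (1 + 30)) = -40*(79 + 31) = -40*110 = -4400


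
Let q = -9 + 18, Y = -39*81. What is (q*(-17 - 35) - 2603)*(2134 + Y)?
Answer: 3147775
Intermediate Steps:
Y = -3159
q = 9
(q*(-17 - 35) - 2603)*(2134 + Y) = (9*(-17 - 35) - 2603)*(2134 - 3159) = (9*(-52) - 2603)*(-1025) = (-468 - 2603)*(-1025) = -3071*(-1025) = 3147775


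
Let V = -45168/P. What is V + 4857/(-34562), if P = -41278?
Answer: 680304585/713325118 ≈ 0.95371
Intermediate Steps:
V = 22584/20639 (V = -45168/(-41278) = -45168*(-1/41278) = 22584/20639 ≈ 1.0942)
V + 4857/(-34562) = 22584/20639 + 4857/(-34562) = 22584/20639 + 4857*(-1/34562) = 22584/20639 - 4857/34562 = 680304585/713325118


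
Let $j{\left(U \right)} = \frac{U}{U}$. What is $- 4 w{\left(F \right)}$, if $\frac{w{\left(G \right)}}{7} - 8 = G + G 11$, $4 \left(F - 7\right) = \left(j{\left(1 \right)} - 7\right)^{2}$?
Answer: $-5600$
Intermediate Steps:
$j{\left(U \right)} = 1$
$F = 16$ ($F = 7 + \frac{\left(1 - 7\right)^{2}}{4} = 7 + \frac{\left(-6\right)^{2}}{4} = 7 + \frac{1}{4} \cdot 36 = 7 + 9 = 16$)
$w{\left(G \right)} = 56 + 84 G$ ($w{\left(G \right)} = 56 + 7 \left(G + G 11\right) = 56 + 7 \left(G + 11 G\right) = 56 + 7 \cdot 12 G = 56 + 84 G$)
$- 4 w{\left(F \right)} = - 4 \left(56 + 84 \cdot 16\right) = - 4 \left(56 + 1344\right) = \left(-4\right) 1400 = -5600$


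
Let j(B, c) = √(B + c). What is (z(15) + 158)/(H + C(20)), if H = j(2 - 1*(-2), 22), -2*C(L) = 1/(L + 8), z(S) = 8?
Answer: 9296/81535 + 520576*√26/81535 ≈ 32.670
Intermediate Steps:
C(L) = -1/(2*(8 + L)) (C(L) = -1/(2*(L + 8)) = -1/(2*(8 + L)))
H = √26 (H = √((2 - 1*(-2)) + 22) = √((2 + 2) + 22) = √(4 + 22) = √26 ≈ 5.0990)
(z(15) + 158)/(H + C(20)) = (8 + 158)/(√26 - 1/(16 + 2*20)) = 166/(√26 - 1/(16 + 40)) = 166/(√26 - 1/56) = 166/(-1/56 + √26)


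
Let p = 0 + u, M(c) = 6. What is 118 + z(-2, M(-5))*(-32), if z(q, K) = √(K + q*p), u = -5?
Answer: -10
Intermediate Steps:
p = -5 (p = 0 - 5 = -5)
z(q, K) = √(K - 5*q) (z(q, K) = √(K + q*(-5)) = √(K - 5*q))
118 + z(-2, M(-5))*(-32) = 118 + √(6 - 5*(-2))*(-32) = 118 + √(6 + 10)*(-32) = 118 + √16*(-32) = 118 + 4*(-32) = 118 - 128 = -10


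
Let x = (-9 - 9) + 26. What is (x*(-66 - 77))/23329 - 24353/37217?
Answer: -610707385/868235393 ≈ -0.70339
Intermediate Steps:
x = 8 (x = -18 + 26 = 8)
(x*(-66 - 77))/23329 - 24353/37217 = (8*(-66 - 77))/23329 - 24353/37217 = (8*(-143))*(1/23329) - 24353*1/37217 = -1144*1/23329 - 24353/37217 = -1144/23329 - 24353/37217 = -610707385/868235393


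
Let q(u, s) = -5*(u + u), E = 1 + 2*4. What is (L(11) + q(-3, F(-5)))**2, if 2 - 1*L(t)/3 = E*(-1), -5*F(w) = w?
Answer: 3969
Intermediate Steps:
F(w) = -w/5
E = 9 (E = 1 + 8 = 9)
q(u, s) = -10*u
L(t) = 33 (L(t) = 6 - 27*(-1) = 6 - 3*(-9) = 6 + 27 = 33)
(L(11) + q(-3, F(-5)))**2 = (33 - 10*(-3))**2 = (33 + 30)**2 = 63**2 = 3969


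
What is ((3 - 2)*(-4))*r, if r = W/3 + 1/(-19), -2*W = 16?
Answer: 620/57 ≈ 10.877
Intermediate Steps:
W = -8 (W = -1/2*16 = -8)
r = -155/57 (r = -8/3 + 1/(-19) = -8*1/3 + 1*(-1/19) = -8/3 - 1/19 = -155/57 ≈ -2.7193)
((3 - 2)*(-4))*r = ((3 - 2)*(-4))*(-155/57) = (1*(-4))*(-155/57) = -4*(-155/57) = 620/57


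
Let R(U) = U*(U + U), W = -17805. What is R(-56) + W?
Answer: -11533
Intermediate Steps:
R(U) = 2*U² (R(U) = U*(2*U) = 2*U²)
R(-56) + W = 2*(-56)² - 17805 = 2*3136 - 17805 = 6272 - 17805 = -11533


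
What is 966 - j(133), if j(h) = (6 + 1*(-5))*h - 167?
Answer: 1000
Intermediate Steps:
j(h) = -167 + h (j(h) = (6 - 5)*h - 167 = 1*h - 167 = h - 167 = -167 + h)
966 - j(133) = 966 - (-167 + 133) = 966 - 1*(-34) = 966 + 34 = 1000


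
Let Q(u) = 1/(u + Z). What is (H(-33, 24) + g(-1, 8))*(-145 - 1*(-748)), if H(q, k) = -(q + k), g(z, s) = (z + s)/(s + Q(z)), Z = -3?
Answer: 185121/31 ≈ 5971.6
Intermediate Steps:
Q(u) = 1/(-3 + u) (Q(u) = 1/(u - 3) = 1/(-3 + u))
g(z, s) = (s + z)/(s + 1/(-3 + z)) (g(z, s) = (z + s)/(s + 1/(-3 + z)) = (s + z)/(s + 1/(-3 + z)))
H(q, k) = -k - q (H(q, k) = -(k + q) = -k - q)
(H(-33, 24) + g(-1, 8))*(-145 - 1*(-748)) = ((-1*24 - 1*(-33)) + (-3 - 1)*(8 - 1)/(1 + 8*(-3 - 1)))*(-145 - 1*(-748)) = ((-24 + 33) - 4*7/(1 + 8*(-4)))*(-145 + 748) = (9 - 4*7/(1 - 32))*603 = (9 - 4*7/(-31))*603 = (9 - 1/31*(-4)*7)*603 = (9 + 28/31)*603 = (307/31)*603 = 185121/31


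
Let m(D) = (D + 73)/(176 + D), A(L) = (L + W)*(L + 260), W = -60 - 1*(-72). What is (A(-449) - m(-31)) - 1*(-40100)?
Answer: 17790443/145 ≈ 1.2269e+5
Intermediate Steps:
W = 12 (W = -60 + 72 = 12)
A(L) = (12 + L)*(260 + L) (A(L) = (L + 12)*(L + 260) = (12 + L)*(260 + L))
m(D) = (73 + D)/(176 + D)
(A(-449) - m(-31)) - 1*(-40100) = ((3120 + (-449)² + 272*(-449)) - (73 - 31)/(176 - 31)) - 1*(-40100) = ((3120 + 201601 - 122128) - 42/145) + 40100 = (82593 - 42/145) + 40100 = 11975943/145 + 40100 = 17790443/145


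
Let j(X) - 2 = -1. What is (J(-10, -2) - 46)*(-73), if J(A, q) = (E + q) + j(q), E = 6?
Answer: 2993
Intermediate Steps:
j(X) = 1 (j(X) = 2 - 1 = 1)
J(A, q) = 7 + q (J(A, q) = (6 + q) + 1 = 7 + q)
(J(-10, -2) - 46)*(-73) = ((7 - 2) - 46)*(-73) = (5 - 46)*(-73) = -41*(-73) = 2993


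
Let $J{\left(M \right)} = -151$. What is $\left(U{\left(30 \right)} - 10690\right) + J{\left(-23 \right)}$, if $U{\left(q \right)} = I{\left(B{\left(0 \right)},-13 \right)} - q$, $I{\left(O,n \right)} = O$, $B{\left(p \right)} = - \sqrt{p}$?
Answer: $-10871$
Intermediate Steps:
$U{\left(q \right)} = - q$ ($U{\left(q \right)} = - \sqrt{0} - q = \left(-1\right) 0 - q = 0 - q = - q$)
$\left(U{\left(30 \right)} - 10690\right) + J{\left(-23 \right)} = \left(\left(-1\right) 30 - 10690\right) - 151 = \left(-30 - 10690\right) - 151 = -10720 - 151 = -10871$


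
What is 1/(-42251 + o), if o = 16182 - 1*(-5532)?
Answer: -1/20537 ≈ -4.8693e-5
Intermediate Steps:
o = 21714 (o = 16182 + 5532 = 21714)
1/(-42251 + o) = 1/(-42251 + 21714) = 1/(-20537) = -1/20537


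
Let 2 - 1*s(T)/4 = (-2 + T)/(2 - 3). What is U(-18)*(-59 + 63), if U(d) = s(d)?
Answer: -288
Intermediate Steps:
s(T) = 4*T (s(T) = 8 - 4*(-2 + T)/(2 - 3) = 8 - 4*(-2 + T)/(-1) = 8 - 4*(-2 + T)*(-1) = 8 - 4*(2 - T) = 8 + (-8 + 4*T) = 4*T)
U(d) = 4*d
U(-18)*(-59 + 63) = (4*(-18))*(-59 + 63) = -72*4 = -288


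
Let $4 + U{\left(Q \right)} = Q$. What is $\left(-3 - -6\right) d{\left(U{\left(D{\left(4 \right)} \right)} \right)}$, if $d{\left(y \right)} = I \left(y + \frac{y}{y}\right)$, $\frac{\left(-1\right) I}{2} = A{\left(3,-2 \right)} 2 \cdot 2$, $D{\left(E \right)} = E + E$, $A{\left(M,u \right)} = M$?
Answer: $-360$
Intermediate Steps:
$D{\left(E \right)} = 2 E$
$U{\left(Q \right)} = -4 + Q$
$I = -24$ ($I = - 2 \cdot 3 \cdot 2 \cdot 2 = - 2 \cdot 6 \cdot 2 = \left(-2\right) 12 = -24$)
$d{\left(y \right)} = -24 - 24 y$ ($d{\left(y \right)} = - 24 \left(y + \frac{y}{y}\right) = - 24 \left(y + 1\right) = - 24 \left(1 + y\right) = -24 - 24 y$)
$\left(-3 - -6\right) d{\left(U{\left(D{\left(4 \right)} \right)} \right)} = \left(-3 - -6\right) \left(-24 - 24 \left(-4 + 2 \cdot 4\right)\right) = \left(-3 + 6\right) \left(-24 - 24 \left(-4 + 8\right)\right) = 3 \left(-24 - 96\right) = 3 \left(-120\right) = -360$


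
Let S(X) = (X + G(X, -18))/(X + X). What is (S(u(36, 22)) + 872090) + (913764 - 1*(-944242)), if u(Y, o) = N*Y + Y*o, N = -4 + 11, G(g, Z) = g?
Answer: 2730097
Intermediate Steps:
N = 7
u(Y, o) = 7*Y + Y*o
S(X) = 1 (S(X) = (X + X)/(X + X) = (2*X)/((2*X)) = (2*X)*(1/(2*X)) = 1)
(S(u(36, 22)) + 872090) + (913764 - 1*(-944242)) = (1 + 872090) + (913764 - 1*(-944242)) = 872091 + (913764 + 944242) = 872091 + 1858006 = 2730097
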